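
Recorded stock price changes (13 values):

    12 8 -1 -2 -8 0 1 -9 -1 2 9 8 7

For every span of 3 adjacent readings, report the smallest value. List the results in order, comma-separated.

Sliding a size-3 window across the 13 values:
12 8 -1 → min -1
8 -1 -2 → min -2
-1 -2 -8 → min -8
-2 -8 0 → min -8
-8 0 1 → min -8
0 1 -9 → min -9
1 -9 -1 → min -9
-9 -1 2 → min -9
-1 2 9 → min -1
2 9 8 → min 2
9 8 7 → min 7

-1, -2, -8, -8, -8, -9, -9, -9, -1, 2, 7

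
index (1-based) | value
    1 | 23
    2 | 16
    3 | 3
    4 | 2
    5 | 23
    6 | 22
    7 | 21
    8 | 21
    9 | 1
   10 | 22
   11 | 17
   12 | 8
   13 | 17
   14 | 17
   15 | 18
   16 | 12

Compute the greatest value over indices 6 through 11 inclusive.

22

Elements at indices 6..11: 22, 21, 21, 1, 22, 17
max(22, 21, 21, 1, 22, 17) = 22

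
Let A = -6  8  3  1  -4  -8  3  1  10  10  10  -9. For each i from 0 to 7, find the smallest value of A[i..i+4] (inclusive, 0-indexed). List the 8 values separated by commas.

-6, -8, -8, -8, -8, -8, 1, -9

-6 8 3 1 -4 → min -6
8 3 1 -4 -8 → min -8
3 1 -4 -8 3 → min -8
1 -4 -8 3 1 → min -8
-4 -8 3 1 10 → min -8
-8 3 1 10 10 → min -8
3 1 10 10 10 → min 1
1 10 10 10 -9 → min -9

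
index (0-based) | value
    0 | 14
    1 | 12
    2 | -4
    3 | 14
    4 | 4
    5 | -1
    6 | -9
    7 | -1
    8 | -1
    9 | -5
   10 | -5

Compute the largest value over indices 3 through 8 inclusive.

14

Elements at indices 3..8: 14, 4, -1, -9, -1, -1
max(14, 4, -1, -9, -1, -1) = 14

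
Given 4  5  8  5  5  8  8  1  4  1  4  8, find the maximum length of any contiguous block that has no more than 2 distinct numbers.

Extend right; when distinct count exceeds 2, shrink from the left:
[4] 1 distinct, len 1
[4, 5] 2 distinct, len 2
[5, 8] 2 distinct, len 2
[5, 8, 5] 2 distinct, len 3
[5, 8, 5, 5] 2 distinct, len 4
[5, 8, 5, 5, 8] 2 distinct, len 5
[5, 8, 5, 5, 8, 8] 2 distinct, len 6
[8, 8, 1] 2 distinct, len 3
[1, 4] 2 distinct, len 2
[1, 4, 1] 2 distinct, len 3
[1, 4, 1, 4] 2 distinct, len 4
[4, 8] 2 distinct, len 2
Longest length with ≤2 distinct: 6.

6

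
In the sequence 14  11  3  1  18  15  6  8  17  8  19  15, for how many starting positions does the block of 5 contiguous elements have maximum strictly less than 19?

6

[14, 11, 3, 1, 18] → max 18  < 19 ✓
[11, 3, 1, 18, 15] → max 18  < 19 ✓
[3, 1, 18, 15, 6] → max 18  < 19 ✓
[1, 18, 15, 6, 8] → max 18  < 19 ✓
[18, 15, 6, 8, 17] → max 18  < 19 ✓
[15, 6, 8, 17, 8] → max 17  < 19 ✓
[6, 8, 17, 8, 19] → max 19
[8, 17, 8, 19, 15] → max 19
6 windows satisfy the condition.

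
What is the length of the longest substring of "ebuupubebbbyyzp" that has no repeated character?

4

add e: [e] len 1
add b: [e, b] len 2
add u: [e, b, u] len 3
add u (repeat u, move left end past it): [u] len 1
add p: [u, p] len 2
add u (repeat u, move left end past it): [p, u] len 2
add b: [p, u, b] len 3
add e: [p, u, b, e] len 4
add b (repeat b, move left end past it): [e, b] len 2
add b (repeat b, move left end past it): [b] len 1
add b (repeat b, move left end past it): [b] len 1
add y: [b, y] len 2
add y (repeat y, move left end past it): [y] len 1
add z: [y, z] len 2
add p: [y, z, p] len 3
Longest all-distinct length: 4.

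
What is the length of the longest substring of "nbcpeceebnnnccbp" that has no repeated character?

[n] len 1
[n, b] len 2
[n, b, c] len 3
[n, b, c, p] len 4
[n, b, c, p, e] len 5
[p, e, c] len 3
[c, e] len 2
[e] len 1
[e, b] len 2
[e, b, n] len 3
[n] len 1
[n] len 1
[n, c] len 2
[c] len 1
[c, b] len 2
[c, b, p] len 3
Longest all-distinct length: 5.

5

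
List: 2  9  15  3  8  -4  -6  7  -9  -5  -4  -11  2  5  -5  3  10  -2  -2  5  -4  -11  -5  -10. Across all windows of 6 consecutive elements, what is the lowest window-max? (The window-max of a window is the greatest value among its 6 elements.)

Each size-6 window and its max:
(2, 9, 15, 3, 8, -4) → max 15
(9, 15, 3, 8, -4, -6) → max 15
(15, 3, 8, -4, -6, 7) → max 15
(3, 8, -4, -6, 7, -9) → max 8
(8, -4, -6, 7, -9, -5) → max 8
(-4, -6, 7, -9, -5, -4) → max 7
(-6, 7, -9, -5, -4, -11) → max 7
(7, -9, -5, -4, -11, 2) → max 7
(-9, -5, -4, -11, 2, 5) → max 5
(-5, -4, -11, 2, 5, -5) → max 5
(-4, -11, 2, 5, -5, 3) → max 5
(-11, 2, 5, -5, 3, 10) → max 10
(2, 5, -5, 3, 10, -2) → max 10
(5, -5, 3, 10, -2, -2) → max 10
(-5, 3, 10, -2, -2, 5) → max 10
(3, 10, -2, -2, 5, -4) → max 10
(10, -2, -2, 5, -4, -11) → max 10
(-2, -2, 5, -4, -11, -5) → max 5
(-2, 5, -4, -11, -5, -10) → max 5
Lowest of these is 5.

5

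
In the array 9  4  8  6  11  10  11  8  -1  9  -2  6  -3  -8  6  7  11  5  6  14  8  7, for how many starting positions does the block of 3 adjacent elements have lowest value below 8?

18

(9, 4, 8) → min 4  < 8 ✓
(4, 8, 6) → min 4  < 8 ✓
(8, 6, 11) → min 6  < 8 ✓
(6, 11, 10) → min 6  < 8 ✓
(11, 10, 11) → min 10
(10, 11, 8) → min 8
(11, 8, -1) → min -1  < 8 ✓
(8, -1, 9) → min -1  < 8 ✓
(-1, 9, -2) → min -2  < 8 ✓
(9, -2, 6) → min -2  < 8 ✓
(-2, 6, -3) → min -3  < 8 ✓
(6, -3, -8) → min -8  < 8 ✓
(-3, -8, 6) → min -8  < 8 ✓
(-8, 6, 7) → min -8  < 8 ✓
(6, 7, 11) → min 6  < 8 ✓
(7, 11, 5) → min 5  < 8 ✓
(11, 5, 6) → min 5  < 8 ✓
(5, 6, 14) → min 5  < 8 ✓
(6, 14, 8) → min 6  < 8 ✓
(14, 8, 7) → min 7  < 8 ✓
18 windows satisfy the condition.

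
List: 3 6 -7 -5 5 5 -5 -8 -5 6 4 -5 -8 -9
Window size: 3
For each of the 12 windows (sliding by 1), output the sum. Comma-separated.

2, -6, -7, 5, 5, -8, -18, -7, 5, 5, -9, -22

[3, 6, -7] → sum 2
[6, -7, -5] → sum -6
[-7, -5, 5] → sum -7
[-5, 5, 5] → sum 5
[5, 5, -5] → sum 5
[5, -5, -8] → sum -8
[-5, -8, -5] → sum -18
[-8, -5, 6] → sum -7
[-5, 6, 4] → sum 5
[6, 4, -5] → sum 5
[4, -5, -8] → sum -9
[-5, -8, -9] → sum -22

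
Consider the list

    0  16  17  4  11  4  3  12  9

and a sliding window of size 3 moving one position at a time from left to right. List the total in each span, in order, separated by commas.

33, 37, 32, 19, 18, 19, 24

Sliding a size-3 window across the 9 values:
0 16 17 → sum 33
16 17 4 → sum 37
17 4 11 → sum 32
4 11 4 → sum 19
11 4 3 → sum 18
4 3 12 → sum 19
3 12 9 → sum 24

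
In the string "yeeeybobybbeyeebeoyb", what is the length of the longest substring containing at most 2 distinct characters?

5

[y] 1 distinct, len 1
[y, e] 2 distinct, len 2
[y, e, e] 2 distinct, len 3
[y, e, e, e] 2 distinct, len 4
[y, e, e, e, y] 2 distinct, len 5
[y, b] 2 distinct, len 2
[b, o] 2 distinct, len 2
[b, o, b] 2 distinct, len 3
[b, y] 2 distinct, len 2
[b, y, b] 2 distinct, len 3
[b, y, b, b] 2 distinct, len 4
[b, b, e] 2 distinct, len 3
[e, y] 2 distinct, len 2
[e, y, e] 2 distinct, len 3
[e, y, e, e] 2 distinct, len 4
[e, e, b] 2 distinct, len 3
[e, e, b, e] 2 distinct, len 4
[e, o] 2 distinct, len 2
[o, y] 2 distinct, len 2
[y, b] 2 distinct, len 2
Longest length with ≤2 distinct: 5.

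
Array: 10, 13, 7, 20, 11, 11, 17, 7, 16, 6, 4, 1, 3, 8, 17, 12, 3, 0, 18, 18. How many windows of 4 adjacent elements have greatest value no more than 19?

[10, 13, 7, 20] → max 20
[13, 7, 20, 11] → max 20
[7, 20, 11, 11] → max 20
[20, 11, 11, 17] → max 20
[11, 11, 17, 7] → max 17  ≤ 19 ✓
[11, 17, 7, 16] → max 17  ≤ 19 ✓
[17, 7, 16, 6] → max 17  ≤ 19 ✓
[7, 16, 6, 4] → max 16  ≤ 19 ✓
[16, 6, 4, 1] → max 16  ≤ 19 ✓
[6, 4, 1, 3] → max 6  ≤ 19 ✓
[4, 1, 3, 8] → max 8  ≤ 19 ✓
[1, 3, 8, 17] → max 17  ≤ 19 ✓
[3, 8, 17, 12] → max 17  ≤ 19 ✓
[8, 17, 12, 3] → max 17  ≤ 19 ✓
[17, 12, 3, 0] → max 17  ≤ 19 ✓
[12, 3, 0, 18] → max 18  ≤ 19 ✓
[3, 0, 18, 18] → max 18  ≤ 19 ✓
13 windows satisfy the condition.

13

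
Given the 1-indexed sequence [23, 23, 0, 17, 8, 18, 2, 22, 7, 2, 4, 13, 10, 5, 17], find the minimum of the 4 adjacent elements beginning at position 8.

2

Elements at indices 8..11: 22, 7, 2, 4
min(22, 7, 2, 4) = 2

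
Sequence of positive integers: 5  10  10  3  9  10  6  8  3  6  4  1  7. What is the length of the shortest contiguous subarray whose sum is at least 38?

5

Extend right; whenever the sum reaches 38, record the length and shrink from the left:
add 5: running sum 5 < 38
add 10: running sum 15 < 38
add 10: running sum 25 < 38
add 3: running sum 28 < 38
add 9: running sum 37 < 38
end 5: [10, 10, 3, 9, 10] sum 42, len 5
end 6: [10, 3, 9, 10, 6] sum 38, len 5
end 7: [10, 3, 9, 10, 6, 8] sum 46, len 6
end 8: [3, 9, 10, 6, 8, 3] sum 39, len 6
end 9: [9, 10, 6, 8, 3, 6] sum 42, len 6
end 10: [9, 10, 6, 8, 3, 6, 4] sum 46, len 7
end 11: [10, 6, 8, 3, 6, 4, 1] sum 38, len 7
end 12: [10, 6, 8, 3, 6, 4, 1, 7] sum 45, len 8
Shortest qualifying length: 5.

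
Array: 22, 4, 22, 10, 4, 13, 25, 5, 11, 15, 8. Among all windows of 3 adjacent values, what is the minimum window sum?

27

Window sums for each of the 9 positions:
22 4 22 → sum 48
4 22 10 → sum 36
22 10 4 → sum 36
10 4 13 → sum 27
4 13 25 → sum 42
13 25 5 → sum 43
25 5 11 → sum 41
5 11 15 → sum 31
11 15 8 → sum 34
Minimum of these is 27.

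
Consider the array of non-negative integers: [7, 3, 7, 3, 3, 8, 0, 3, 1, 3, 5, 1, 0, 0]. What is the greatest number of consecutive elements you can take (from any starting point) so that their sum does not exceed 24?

add 7: [7] sum 7, len 1
add 3: [7, 3] sum 10, len 2
add 7: [7, 3, 7] sum 17, len 3
add 3: [7, 3, 7, 3] sum 20, len 4
add 3: [7, 3, 7, 3, 3] sum 23, len 5
add 8: [3, 7, 3, 3, 8] sum 24, len 5
add 0: [3, 7, 3, 3, 8, 0] sum 24, len 6
add 3: [7, 3, 3, 8, 0, 3] sum 24, len 6
add 1: [3, 3, 8, 0, 3, 1] sum 18, len 6
add 3: [3, 3, 8, 0, 3, 1, 3] sum 21, len 7
add 5: [3, 8, 0, 3, 1, 3, 5] sum 23, len 7
add 1: [3, 8, 0, 3, 1, 3, 5, 1] sum 24, len 8
add 0: [3, 8, 0, 3, 1, 3, 5, 1, 0] sum 24, len 9
add 0: [3, 8, 0, 3, 1, 3, 5, 1, 0, 0] sum 24, len 10
Longest length seen: 10.

10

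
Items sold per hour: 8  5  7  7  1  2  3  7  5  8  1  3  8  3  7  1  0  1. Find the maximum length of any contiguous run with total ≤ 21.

6

→ 8: sum 8, len 1
→ 5: sum 13, len 2
→ 7: sum 20, len 3
→ 7 (dropped 8): sum 19, len 3
→ 1: sum 20, len 4
→ 2 (dropped 5): sum 17, len 4
→ 3: sum 20, len 5
→ 7 (dropped 7): sum 20, len 5
→ 5 (dropped 7): sum 18, len 5
→ 8 (dropped 1, 2, 3): sum 20, len 3
→ 1: sum 21, len 4
→ 3 (dropped 7): sum 17, len 4
→ 8 (dropped 5): sum 20, len 4
→ 3 (dropped 8): sum 15, len 4
→ 7 (dropped 1): sum 21, len 4
→ 1 (dropped 3): sum 19, len 4
→ 0: sum 19, len 5
→ 1: sum 20, len 6
Longest length seen: 6.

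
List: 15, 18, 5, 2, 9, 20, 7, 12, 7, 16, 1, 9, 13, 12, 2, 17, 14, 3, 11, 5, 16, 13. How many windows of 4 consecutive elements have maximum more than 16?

[15, 18, 5, 2] → max 18  > 16 ✓
[18, 5, 2, 9] → max 18  > 16 ✓
[5, 2, 9, 20] → max 20  > 16 ✓
[2, 9, 20, 7] → max 20  > 16 ✓
[9, 20, 7, 12] → max 20  > 16 ✓
[20, 7, 12, 7] → max 20  > 16 ✓
[7, 12, 7, 16] → max 16
[12, 7, 16, 1] → max 16
[7, 16, 1, 9] → max 16
[16, 1, 9, 13] → max 16
[1, 9, 13, 12] → max 13
[9, 13, 12, 2] → max 13
[13, 12, 2, 17] → max 17  > 16 ✓
[12, 2, 17, 14] → max 17  > 16 ✓
[2, 17, 14, 3] → max 17  > 16 ✓
[17, 14, 3, 11] → max 17  > 16 ✓
[14, 3, 11, 5] → max 14
[3, 11, 5, 16] → max 16
[11, 5, 16, 13] → max 16
10 windows satisfy the condition.

10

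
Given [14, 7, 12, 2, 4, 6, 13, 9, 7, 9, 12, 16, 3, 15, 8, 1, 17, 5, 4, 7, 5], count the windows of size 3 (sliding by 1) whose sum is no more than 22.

[14, 7, 12] → sum 33
[7, 12, 2] → sum 21  ≤ 22 ✓
[12, 2, 4] → sum 18  ≤ 22 ✓
[2, 4, 6] → sum 12  ≤ 22 ✓
[4, 6, 13] → sum 23
[6, 13, 9] → sum 28
[13, 9, 7] → sum 29
[9, 7, 9] → sum 25
[7, 9, 12] → sum 28
[9, 12, 16] → sum 37
[12, 16, 3] → sum 31
[16, 3, 15] → sum 34
[3, 15, 8] → sum 26
[15, 8, 1] → sum 24
[8, 1, 17] → sum 26
[1, 17, 5] → sum 23
[17, 5, 4] → sum 26
[5, 4, 7] → sum 16  ≤ 22 ✓
[4, 7, 5] → sum 16  ≤ 22 ✓
5 windows satisfy the condition.

5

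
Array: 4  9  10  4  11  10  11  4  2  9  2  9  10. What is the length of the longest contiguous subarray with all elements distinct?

5

[4] len 1
[4, 9] len 2
[4, 9, 10] len 3
[9, 10, 4] len 3
[9, 10, 4, 11] len 4
[4, 11, 10] len 3
[10, 11] len 2
[10, 11, 4] len 3
[10, 11, 4, 2] len 4
[10, 11, 4, 2, 9] len 5
[9, 2] len 2
[2, 9] len 2
[2, 9, 10] len 3
Longest all-distinct length: 5.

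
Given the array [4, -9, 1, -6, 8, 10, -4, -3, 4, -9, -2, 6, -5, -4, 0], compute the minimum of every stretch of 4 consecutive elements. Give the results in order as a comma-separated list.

Sliding a size-4 window across the 15 values:
[4, -9, 1, -6] → min -9
[-9, 1, -6, 8] → min -9
[1, -6, 8, 10] → min -6
[-6, 8, 10, -4] → min -6
[8, 10, -4, -3] → min -4
[10, -4, -3, 4] → min -4
[-4, -3, 4, -9] → min -9
[-3, 4, -9, -2] → min -9
[4, -9, -2, 6] → min -9
[-9, -2, 6, -5] → min -9
[-2, 6, -5, -4] → min -5
[6, -5, -4, 0] → min -5

-9, -9, -6, -6, -4, -4, -9, -9, -9, -9, -5, -5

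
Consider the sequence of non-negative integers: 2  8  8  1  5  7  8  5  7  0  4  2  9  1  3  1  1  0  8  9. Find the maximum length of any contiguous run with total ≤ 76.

[2] sum 2 len 1
[2, 8] sum 10 len 2
[2, 8, 8] sum 18 len 3
[2, 8, 8, 1] sum 19 len 4
[2, 8, 8, 1, 5] sum 24 len 5
[2, 8, 8, 1, 5, 7] sum 31 len 6
[2, 8, 8, 1, 5, 7, 8] sum 39 len 7
[2, 8, 8, 1, 5, 7, 8, 5] sum 44 len 8
[2, 8, 8, 1, 5, 7, 8, 5, 7] sum 51 len 9
[2, 8, 8, 1, 5, 7, 8, 5, 7, 0] sum 51 len 10
[2, 8, 8, 1, 5, 7, 8, 5, 7, 0, 4] sum 55 len 11
[2, 8, 8, 1, 5, 7, 8, 5, 7, 0, 4, 2] sum 57 len 12
[2, 8, 8, 1, 5, 7, 8, 5, 7, 0, 4, 2, 9] sum 66 len 13
[2, 8, 8, 1, 5, 7, 8, 5, 7, 0, 4, 2, 9, 1] sum 67 len 14
[2, 8, 8, 1, 5, 7, 8, 5, 7, 0, 4, 2, 9, 1, 3] sum 70 len 15
[2, 8, 8, 1, 5, 7, 8, 5, 7, 0, 4, 2, 9, 1, 3, 1] sum 71 len 16
[2, 8, 8, 1, 5, 7, 8, 5, 7, 0, 4, 2, 9, 1, 3, 1, 1] sum 72 len 17
[2, 8, 8, 1, 5, 7, 8, 5, 7, 0, 4, 2, 9, 1, 3, 1, 1, 0] sum 72 len 18
[8, 1, 5, 7, 8, 5, 7, 0, 4, 2, 9, 1, 3, 1, 1, 0, 8] sum 70 len 17
[1, 5, 7, 8, 5, 7, 0, 4, 2, 9, 1, 3, 1, 1, 0, 8, 9] sum 71 len 17
Longest length seen: 18.

18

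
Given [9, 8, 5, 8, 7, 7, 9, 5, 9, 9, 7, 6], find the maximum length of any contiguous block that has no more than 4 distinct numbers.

11

[9] 1 distinct, len 1
[9, 8] 2 distinct, len 2
[9, 8, 5] 3 distinct, len 3
[9, 8, 5, 8] 3 distinct, len 4
[9, 8, 5, 8, 7] 4 distinct, len 5
[9, 8, 5, 8, 7, 7] 4 distinct, len 6
[9, 8, 5, 8, 7, 7, 9] 4 distinct, len 7
[9, 8, 5, 8, 7, 7, 9, 5] 4 distinct, len 8
[9, 8, 5, 8, 7, 7, 9, 5, 9] 4 distinct, len 9
[9, 8, 5, 8, 7, 7, 9, 5, 9, 9] 4 distinct, len 10
[9, 8, 5, 8, 7, 7, 9, 5, 9, 9, 7] 4 distinct, len 11
[7, 7, 9, 5, 9, 9, 7, 6] 4 distinct, len 8
Longest length with ≤4 distinct: 11.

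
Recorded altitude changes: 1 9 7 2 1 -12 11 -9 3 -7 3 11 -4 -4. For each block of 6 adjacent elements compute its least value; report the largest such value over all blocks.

-7

Each size-6 window and its min:
1 9 7 2 1 -12 → min -12
9 7 2 1 -12 11 → min -12
7 2 1 -12 11 -9 → min -12
2 1 -12 11 -9 3 → min -12
1 -12 11 -9 3 -7 → min -12
-12 11 -9 3 -7 3 → min -12
11 -9 3 -7 3 11 → min -9
-9 3 -7 3 11 -4 → min -9
3 -7 3 11 -4 -4 → min -7
Largest of these is -7.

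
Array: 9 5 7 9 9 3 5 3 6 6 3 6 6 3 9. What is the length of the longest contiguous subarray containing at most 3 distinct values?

[9] 1 distinct, len 1
[9, 5] 2 distinct, len 2
[9, 5, 7] 3 distinct, len 3
[9, 5, 7, 9] 3 distinct, len 4
[9, 5, 7, 9, 9] 3 distinct, len 5
[7, 9, 9, 3] 3 distinct, len 4
[9, 9, 3, 5] 3 distinct, len 4
[9, 9, 3, 5, 3] 3 distinct, len 5
[3, 5, 3, 6] 3 distinct, len 4
[3, 5, 3, 6, 6] 3 distinct, len 5
[3, 5, 3, 6, 6, 3] 3 distinct, len 6
[3, 5, 3, 6, 6, 3, 6] 3 distinct, len 7
[3, 5, 3, 6, 6, 3, 6, 6] 3 distinct, len 8
[3, 5, 3, 6, 6, 3, 6, 6, 3] 3 distinct, len 9
[3, 6, 6, 3, 6, 6, 3, 9] 3 distinct, len 8
Longest length with ≤3 distinct: 9.

9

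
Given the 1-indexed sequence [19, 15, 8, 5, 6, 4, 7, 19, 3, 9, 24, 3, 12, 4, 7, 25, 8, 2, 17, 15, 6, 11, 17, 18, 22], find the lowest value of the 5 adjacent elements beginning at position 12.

3

Elements at indices 12..16: 3, 12, 4, 7, 25
min(3, 12, 4, 7, 25) = 3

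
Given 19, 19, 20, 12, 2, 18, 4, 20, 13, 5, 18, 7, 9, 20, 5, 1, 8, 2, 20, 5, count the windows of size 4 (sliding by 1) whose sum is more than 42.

[19, 19, 20, 12] → sum 70  > 42 ✓
[19, 20, 12, 2] → sum 53  > 42 ✓
[20, 12, 2, 18] → sum 52  > 42 ✓
[12, 2, 18, 4] → sum 36
[2, 18, 4, 20] → sum 44  > 42 ✓
[18, 4, 20, 13] → sum 55  > 42 ✓
[4, 20, 13, 5] → sum 42
[20, 13, 5, 18] → sum 56  > 42 ✓
[13, 5, 18, 7] → sum 43  > 42 ✓
[5, 18, 7, 9] → sum 39
[18, 7, 9, 20] → sum 54  > 42 ✓
[7, 9, 20, 5] → sum 41
[9, 20, 5, 1] → sum 35
[20, 5, 1, 8] → sum 34
[5, 1, 8, 2] → sum 16
[1, 8, 2, 20] → sum 31
[8, 2, 20, 5] → sum 35
8 windows satisfy the condition.

8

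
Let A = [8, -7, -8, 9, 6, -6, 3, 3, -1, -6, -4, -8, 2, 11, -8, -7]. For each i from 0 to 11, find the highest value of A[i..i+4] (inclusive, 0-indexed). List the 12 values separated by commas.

9, 9, 9, 9, 6, 3, 3, 3, 2, 11, 11, 11

[8, -7, -8, 9, 6] → max 9
[-7, -8, 9, 6, -6] → max 9
[-8, 9, 6, -6, 3] → max 9
[9, 6, -6, 3, 3] → max 9
[6, -6, 3, 3, -1] → max 6
[-6, 3, 3, -1, -6] → max 3
[3, 3, -1, -6, -4] → max 3
[3, -1, -6, -4, -8] → max 3
[-1, -6, -4, -8, 2] → max 2
[-6, -4, -8, 2, 11] → max 11
[-4, -8, 2, 11, -8] → max 11
[-8, 2, 11, -8, -7] → max 11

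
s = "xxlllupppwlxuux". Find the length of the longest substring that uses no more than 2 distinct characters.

[x] 1 distinct, len 1
[x, x] 1 distinct, len 2
[x, x, l] 2 distinct, len 3
[x, x, l, l] 2 distinct, len 4
[x, x, l, l, l] 2 distinct, len 5
[l, l, l, u] 2 distinct, len 4
[u, p] 2 distinct, len 2
[u, p, p] 2 distinct, len 3
[u, p, p, p] 2 distinct, len 4
[p, p, p, w] 2 distinct, len 4
[w, l] 2 distinct, len 2
[l, x] 2 distinct, len 2
[x, u] 2 distinct, len 2
[x, u, u] 2 distinct, len 3
[x, u, u, x] 2 distinct, len 4
Longest length with ≤2 distinct: 5.

5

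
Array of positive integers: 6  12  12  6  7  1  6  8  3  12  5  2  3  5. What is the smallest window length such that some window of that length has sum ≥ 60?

9

add 6: running sum 6 < 60
add 12: running sum 18 < 60
add 12: running sum 30 < 60
add 6: running sum 36 < 60
add 7: running sum 43 < 60
add 1: running sum 44 < 60
add 6: running sum 50 < 60
add 8: running sum 58 < 60
add 3: shortest ending here [6, 12, 12, 6, 7, 1, 6, 8, 3] sum 61, len 9
add 12: shortest ending here [12, 12, 6, 7, 1, 6, 8, 3, 12] sum 67, len 9
add 5: shortest ending here [12, 6, 7, 1, 6, 8, 3, 12, 5] sum 60, len 9
add 2: shortest ending here [12, 6, 7, 1, 6, 8, 3, 12, 5, 2] sum 62, len 10
add 3: shortest ending here [12, 6, 7, 1, 6, 8, 3, 12, 5, 2, 3] sum 65, len 11
add 5: shortest ending here [12, 6, 7, 1, 6, 8, 3, 12, 5, 2, 3, 5] sum 70, len 12
Shortest qualifying length: 9.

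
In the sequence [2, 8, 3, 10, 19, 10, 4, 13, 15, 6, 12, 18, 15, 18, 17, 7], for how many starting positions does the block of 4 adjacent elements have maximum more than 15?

(2, 8, 3, 10) → max 10
(8, 3, 10, 19) → max 19  > 15 ✓
(3, 10, 19, 10) → max 19  > 15 ✓
(10, 19, 10, 4) → max 19  > 15 ✓
(19, 10, 4, 13) → max 19  > 15 ✓
(10, 4, 13, 15) → max 15
(4, 13, 15, 6) → max 15
(13, 15, 6, 12) → max 15
(15, 6, 12, 18) → max 18  > 15 ✓
(6, 12, 18, 15) → max 18  > 15 ✓
(12, 18, 15, 18) → max 18  > 15 ✓
(18, 15, 18, 17) → max 18  > 15 ✓
(15, 18, 17, 7) → max 18  > 15 ✓
9 windows satisfy the condition.

9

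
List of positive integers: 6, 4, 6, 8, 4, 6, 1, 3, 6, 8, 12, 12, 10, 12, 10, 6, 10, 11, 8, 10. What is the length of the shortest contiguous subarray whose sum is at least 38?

4

add 6: running sum 6 < 38
add 4: running sum 10 < 38
add 6: running sum 16 < 38
add 8: running sum 24 < 38
add 4: running sum 28 < 38
add 6: running sum 34 < 38
add 1: running sum 35 < 38
add 3: shortest ending here [6, 4, 6, 8, 4, 6, 1, 3] sum 38, len 8
add 6: shortest ending here [4, 6, 8, 4, 6, 1, 3, 6] sum 38, len 8
add 8: shortest ending here [6, 8, 4, 6, 1, 3, 6, 8] sum 42, len 8
add 12: shortest ending here [4, 6, 1, 3, 6, 8, 12] sum 40, len 7
add 12: shortest ending here [6, 8, 12, 12] sum 38, len 4
add 10: shortest ending here [8, 12, 12, 10] sum 42, len 4
add 12: shortest ending here [12, 12, 10, 12] sum 46, len 4
add 10: shortest ending here [12, 10, 12, 10] sum 44, len 4
add 6: shortest ending here [10, 12, 10, 6] sum 38, len 4
add 10: shortest ending here [12, 10, 6, 10] sum 38, len 4
add 11: shortest ending here [12, 10, 6, 10, 11] sum 49, len 5
add 8: shortest ending here [10, 6, 10, 11, 8] sum 45, len 5
add 10: shortest ending here [10, 11, 8, 10] sum 39, len 4
Shortest qualifying length: 4.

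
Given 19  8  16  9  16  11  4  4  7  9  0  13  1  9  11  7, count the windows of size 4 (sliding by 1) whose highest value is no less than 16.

[19, 8, 16, 9] → max 19  ≥ 16 ✓
[8, 16, 9, 16] → max 16  ≥ 16 ✓
[16, 9, 16, 11] → max 16  ≥ 16 ✓
[9, 16, 11, 4] → max 16  ≥ 16 ✓
[16, 11, 4, 4] → max 16  ≥ 16 ✓
[11, 4, 4, 7] → max 11
[4, 4, 7, 9] → max 9
[4, 7, 9, 0] → max 9
[7, 9, 0, 13] → max 13
[9, 0, 13, 1] → max 13
[0, 13, 1, 9] → max 13
[13, 1, 9, 11] → max 13
[1, 9, 11, 7] → max 11
5 windows satisfy the condition.

5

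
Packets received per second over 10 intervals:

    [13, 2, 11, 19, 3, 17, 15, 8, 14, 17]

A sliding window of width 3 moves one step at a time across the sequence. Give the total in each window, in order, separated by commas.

Sliding a size-3 window across the 10 values:
13 2 11 → sum 26
2 11 19 → sum 32
11 19 3 → sum 33
19 3 17 → sum 39
3 17 15 → sum 35
17 15 8 → sum 40
15 8 14 → sum 37
8 14 17 → sum 39

26, 32, 33, 39, 35, 40, 37, 39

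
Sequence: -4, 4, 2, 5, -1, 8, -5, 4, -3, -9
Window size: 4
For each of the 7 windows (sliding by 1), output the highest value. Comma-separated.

5, 5, 8, 8, 8, 8, 4

[-4, 4, 2, 5] → max 5
[4, 2, 5, -1] → max 5
[2, 5, -1, 8] → max 8
[5, -1, 8, -5] → max 8
[-1, 8, -5, 4] → max 8
[8, -5, 4, -3] → max 8
[-5, 4, -3, -9] → max 4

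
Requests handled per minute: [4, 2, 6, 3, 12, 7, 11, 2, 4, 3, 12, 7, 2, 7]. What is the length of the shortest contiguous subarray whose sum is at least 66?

add 4: running sum 4 < 66
add 2: running sum 6 < 66
add 6: running sum 12 < 66
add 3: running sum 15 < 66
add 12: running sum 27 < 66
add 7: running sum 34 < 66
add 11: running sum 45 < 66
add 2: running sum 47 < 66
add 4: running sum 51 < 66
add 3: running sum 54 < 66
add 12: shortest ending here [4, 2, 6, 3, 12, 7, 11, 2, 4, 3, 12] sum 66, len 11
add 7: shortest ending here [6, 3, 12, 7, 11, 2, 4, 3, 12, 7] sum 67, len 10
add 2: shortest ending here [6, 3, 12, 7, 11, 2, 4, 3, 12, 7, 2] sum 69, len 11
add 7: shortest ending here [12, 7, 11, 2, 4, 3, 12, 7, 2, 7] sum 67, len 10
Shortest qualifying length: 10.

10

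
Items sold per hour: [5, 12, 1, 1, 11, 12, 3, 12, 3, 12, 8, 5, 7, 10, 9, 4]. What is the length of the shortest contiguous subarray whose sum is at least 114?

Extend right; whenever the sum reaches 114, record the length and shrink from the left:
add 5: running sum 5 < 114
add 12: running sum 17 < 114
add 1: running sum 18 < 114
add 1: running sum 19 < 114
add 11: running sum 30 < 114
add 12: running sum 42 < 114
add 3: running sum 45 < 114
add 12: running sum 57 < 114
add 3: running sum 60 < 114
add 12: running sum 72 < 114
add 8: running sum 80 < 114
add 5: running sum 85 < 114
add 7: running sum 92 < 114
add 10: running sum 102 < 114
add 9: running sum 111 < 114
end 15: [5, 12, 1, 1, 11, 12, 3, 12, 3, 12, 8, 5, 7, 10, 9, 4] sum 115, len 16
Shortest qualifying length: 16.

16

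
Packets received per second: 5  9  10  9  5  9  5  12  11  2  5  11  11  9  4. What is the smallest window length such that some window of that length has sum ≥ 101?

13

Extend right; whenever the sum reaches 101, record the length and shrink from the left:
add 5: running sum 5 < 101
add 9: running sum 14 < 101
add 10: running sum 24 < 101
add 9: running sum 33 < 101
add 5: running sum 38 < 101
add 9: running sum 47 < 101
add 5: running sum 52 < 101
add 12: running sum 64 < 101
add 11: running sum 75 < 101
add 2: running sum 77 < 101
add 5: running sum 82 < 101
add 11: running sum 93 < 101
add 11: shortest ending here [5, 9, 10, 9, 5, 9, 5, 12, 11, 2, 5, 11, 11] sum 104, len 13
add 9: shortest ending here [9, 10, 9, 5, 9, 5, 12, 11, 2, 5, 11, 11, 9] sum 108, len 13
add 4: shortest ending here [10, 9, 5, 9, 5, 12, 11, 2, 5, 11, 11, 9, 4] sum 103, len 13
Shortest qualifying length: 13.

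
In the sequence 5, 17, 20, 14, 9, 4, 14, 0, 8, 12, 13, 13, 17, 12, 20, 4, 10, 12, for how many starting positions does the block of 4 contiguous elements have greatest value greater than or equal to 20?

(5, 17, 20, 14) → max 20  ≥ 20 ✓
(17, 20, 14, 9) → max 20  ≥ 20 ✓
(20, 14, 9, 4) → max 20  ≥ 20 ✓
(14, 9, 4, 14) → max 14
(9, 4, 14, 0) → max 14
(4, 14, 0, 8) → max 14
(14, 0, 8, 12) → max 14
(0, 8, 12, 13) → max 13
(8, 12, 13, 13) → max 13
(12, 13, 13, 17) → max 17
(13, 13, 17, 12) → max 17
(13, 17, 12, 20) → max 20  ≥ 20 ✓
(17, 12, 20, 4) → max 20  ≥ 20 ✓
(12, 20, 4, 10) → max 20  ≥ 20 ✓
(20, 4, 10, 12) → max 20  ≥ 20 ✓
7 windows satisfy the condition.

7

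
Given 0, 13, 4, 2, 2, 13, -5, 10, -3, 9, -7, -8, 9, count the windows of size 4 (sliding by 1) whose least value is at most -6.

0 13 4 2 → min 0
13 4 2 2 → min 2
4 2 2 13 → min 2
2 2 13 -5 → min -5
2 13 -5 10 → min -5
13 -5 10 -3 → min -5
-5 10 -3 9 → min -5
10 -3 9 -7 → min -7  ≤ -6 ✓
-3 9 -7 -8 → min -8  ≤ -6 ✓
9 -7 -8 9 → min -8  ≤ -6 ✓
3 windows satisfy the condition.

3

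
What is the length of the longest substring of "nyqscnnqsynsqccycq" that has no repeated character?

[n] len 1
[n, y] len 2
[n, y, q] len 3
[n, y, q, s] len 4
[n, y, q, s, c] len 5
[y, q, s, c, n] len 5
[n] len 1
[n, q] len 2
[n, q, s] len 3
[n, q, s, y] len 4
[q, s, y, n] len 4
[y, n, s] len 3
[y, n, s, q] len 4
[y, n, s, q, c] len 5
[c] len 1
[c, y] len 2
[y, c] len 2
[y, c, q] len 3
Longest all-distinct length: 5.

5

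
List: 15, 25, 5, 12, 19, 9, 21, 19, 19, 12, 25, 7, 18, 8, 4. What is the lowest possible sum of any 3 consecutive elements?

[15, 25, 5] → sum 45
[25, 5, 12] → sum 42
[5, 12, 19] → sum 36
[12, 19, 9] → sum 40
[19, 9, 21] → sum 49
[9, 21, 19] → sum 49
[21, 19, 19] → sum 59
[19, 19, 12] → sum 50
[19, 12, 25] → sum 56
[12, 25, 7] → sum 44
[25, 7, 18] → sum 50
[7, 18, 8] → sum 33
[18, 8, 4] → sum 30
Lowest of these is 30.

30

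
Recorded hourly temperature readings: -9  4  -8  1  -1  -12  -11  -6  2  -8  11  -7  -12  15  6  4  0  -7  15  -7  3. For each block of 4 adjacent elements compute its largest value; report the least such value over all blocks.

-1

[-9, 4, -8, 1] → max 4
[4, -8, 1, -1] → max 4
[-8, 1, -1, -12] → max 1
[1, -1, -12, -11] → max 1
[-1, -12, -11, -6] → max -1
[-12, -11, -6, 2] → max 2
[-11, -6, 2, -8] → max 2
[-6, 2, -8, 11] → max 11
[2, -8, 11, -7] → max 11
[-8, 11, -7, -12] → max 11
[11, -7, -12, 15] → max 15
[-7, -12, 15, 6] → max 15
[-12, 15, 6, 4] → max 15
[15, 6, 4, 0] → max 15
[6, 4, 0, -7] → max 6
[4, 0, -7, 15] → max 15
[0, -7, 15, -7] → max 15
[-7, 15, -7, 3] → max 15
Least of these is -1.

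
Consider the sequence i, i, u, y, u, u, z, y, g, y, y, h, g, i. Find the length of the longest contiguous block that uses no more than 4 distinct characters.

9

add i: window [i] (1 distinct), len 1
add i: window [i, i] (1 distinct), len 2
add u: window [i, i, u] (2 distinct), len 3
add y: window [i, i, u, y] (3 distinct), len 4
add u: window [i, i, u, y, u] (3 distinct), len 5
add u: window [i, i, u, y, u, u] (3 distinct), len 6
add z: window [i, i, u, y, u, u, z] (4 distinct), len 7
add y: window [i, i, u, y, u, u, z, y] (4 distinct), len 8
add g: window [u, y, u, u, z, y, g] (4 distinct), len 7
add y: window [u, y, u, u, z, y, g, y] (4 distinct), len 8
add y: window [u, y, u, u, z, y, g, y, y] (4 distinct), len 9
add h: window [z, y, g, y, y, h] (4 distinct), len 6
add g: window [z, y, g, y, y, h, g] (4 distinct), len 7
add i: window [y, g, y, y, h, g, i] (4 distinct), len 7
Longest length with ≤4 distinct: 9.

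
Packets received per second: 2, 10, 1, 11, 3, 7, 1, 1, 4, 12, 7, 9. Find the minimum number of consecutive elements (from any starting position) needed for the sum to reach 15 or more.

add 2: running sum 2 < 15
add 10: running sum 12 < 15
add 1: running sum 13 < 15
end 3: [10, 1, 11] sum 22, len 3
end 4: [1, 11, 3] sum 15, len 3
end 5: [11, 3, 7] sum 21, len 3
end 6: [11, 3, 7, 1] sum 22, len 4
end 7: [11, 3, 7, 1, 1] sum 23, len 5
end 8: [3, 7, 1, 1, 4] sum 16, len 5
end 9: [4, 12] sum 16, len 2
end 10: [12, 7] sum 19, len 2
end 11: [7, 9] sum 16, len 2
Shortest qualifying length: 2.

2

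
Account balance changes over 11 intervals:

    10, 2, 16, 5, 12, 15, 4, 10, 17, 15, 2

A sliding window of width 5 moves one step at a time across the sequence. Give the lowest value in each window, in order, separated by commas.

(10, 2, 16, 5, 12) → min 2
(2, 16, 5, 12, 15) → min 2
(16, 5, 12, 15, 4) → min 4
(5, 12, 15, 4, 10) → min 4
(12, 15, 4, 10, 17) → min 4
(15, 4, 10, 17, 15) → min 4
(4, 10, 17, 15, 2) → min 2

2, 2, 4, 4, 4, 4, 2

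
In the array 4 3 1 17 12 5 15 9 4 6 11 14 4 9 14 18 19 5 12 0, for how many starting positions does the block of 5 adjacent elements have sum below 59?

(4, 3, 1, 17, 12) → sum 37  < 59 ✓
(3, 1, 17, 12, 5) → sum 38  < 59 ✓
(1, 17, 12, 5, 15) → sum 50  < 59 ✓
(17, 12, 5, 15, 9) → sum 58  < 59 ✓
(12, 5, 15, 9, 4) → sum 45  < 59 ✓
(5, 15, 9, 4, 6) → sum 39  < 59 ✓
(15, 9, 4, 6, 11) → sum 45  < 59 ✓
(9, 4, 6, 11, 14) → sum 44  < 59 ✓
(4, 6, 11, 14, 4) → sum 39  < 59 ✓
(6, 11, 14, 4, 9) → sum 44  < 59 ✓
(11, 14, 4, 9, 14) → sum 52  < 59 ✓
(14, 4, 9, 14, 18) → sum 59
(4, 9, 14, 18, 19) → sum 64
(9, 14, 18, 19, 5) → sum 65
(14, 18, 19, 5, 12) → sum 68
(18, 19, 5, 12, 0) → sum 54  < 59 ✓
12 windows satisfy the condition.

12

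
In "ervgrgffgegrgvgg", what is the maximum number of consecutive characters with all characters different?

4

add e: [e] len 1
add r: [e, r] len 2
add v: [e, r, v] len 3
add g: [e, r, v, g] len 4
add r (repeat r, move left end past it): [v, g, r] len 3
add g (repeat g, move left end past it): [r, g] len 2
add f: [r, g, f] len 3
add f (repeat f, move left end past it): [f] len 1
add g: [f, g] len 2
add e: [f, g, e] len 3
add g (repeat g, move left end past it): [e, g] len 2
add r: [e, g, r] len 3
add g (repeat g, move left end past it): [r, g] len 2
add v: [r, g, v] len 3
add g (repeat g, move left end past it): [v, g] len 2
add g (repeat g, move left end past it): [g] len 1
Longest all-distinct length: 4.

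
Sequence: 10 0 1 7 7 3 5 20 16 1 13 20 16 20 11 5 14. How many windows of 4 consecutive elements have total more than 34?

10

(10, 0, 1, 7) → sum 18
(0, 1, 7, 7) → sum 15
(1, 7, 7, 3) → sum 18
(7, 7, 3, 5) → sum 22
(7, 3, 5, 20) → sum 35  > 34 ✓
(3, 5, 20, 16) → sum 44  > 34 ✓
(5, 20, 16, 1) → sum 42  > 34 ✓
(20, 16, 1, 13) → sum 50  > 34 ✓
(16, 1, 13, 20) → sum 50  > 34 ✓
(1, 13, 20, 16) → sum 50  > 34 ✓
(13, 20, 16, 20) → sum 69  > 34 ✓
(20, 16, 20, 11) → sum 67  > 34 ✓
(16, 20, 11, 5) → sum 52  > 34 ✓
(20, 11, 5, 14) → sum 50  > 34 ✓
10 windows satisfy the condition.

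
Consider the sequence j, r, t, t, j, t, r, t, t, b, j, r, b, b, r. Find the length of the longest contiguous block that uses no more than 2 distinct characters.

4

Extend right; when distinct count exceeds 2, shrink from the left:
[j] 1 distinct, len 1
[j, r] 2 distinct, len 2
[r, t] 2 distinct, len 2
[r, t, t] 2 distinct, len 3
[t, t, j] 2 distinct, len 3
[t, t, j, t] 2 distinct, len 4
[t, r] 2 distinct, len 2
[t, r, t] 2 distinct, len 3
[t, r, t, t] 2 distinct, len 4
[t, t, b] 2 distinct, len 3
[b, j] 2 distinct, len 2
[j, r] 2 distinct, len 2
[r, b] 2 distinct, len 2
[r, b, b] 2 distinct, len 3
[r, b, b, r] 2 distinct, len 4
Longest length with ≤2 distinct: 4.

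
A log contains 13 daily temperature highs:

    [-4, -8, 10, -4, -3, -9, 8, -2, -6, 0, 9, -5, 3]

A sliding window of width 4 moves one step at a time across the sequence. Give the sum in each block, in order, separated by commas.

-4 -8 10 -4 → sum -6
-8 10 -4 -3 → sum -5
10 -4 -3 -9 → sum -6
-4 -3 -9 8 → sum -8
-3 -9 8 -2 → sum -6
-9 8 -2 -6 → sum -9
8 -2 -6 0 → sum 0
-2 -6 0 9 → sum 1
-6 0 9 -5 → sum -2
0 9 -5 3 → sum 7

-6, -5, -6, -8, -6, -9, 0, 1, -2, 7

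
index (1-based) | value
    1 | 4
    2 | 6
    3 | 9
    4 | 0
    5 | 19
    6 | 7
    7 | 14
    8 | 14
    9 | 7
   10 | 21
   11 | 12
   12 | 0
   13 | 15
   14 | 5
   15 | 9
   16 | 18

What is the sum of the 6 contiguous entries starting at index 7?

Elements at indices 7..12: 14, 14, 7, 21, 12, 0
sum(14, 14, 7, 21, 12, 0) = 68

68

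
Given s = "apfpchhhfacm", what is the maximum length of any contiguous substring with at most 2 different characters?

4

add a: window [a] (1 distinct), len 1
add p: window [a, p] (2 distinct), len 2
add f: window [p, f] (2 distinct), len 2
add p: window [p, f, p] (2 distinct), len 3
add c: window [p, c] (2 distinct), len 2
add h: window [c, h] (2 distinct), len 2
add h: window [c, h, h] (2 distinct), len 3
add h: window [c, h, h, h] (2 distinct), len 4
add f: window [h, h, h, f] (2 distinct), len 4
add a: window [f, a] (2 distinct), len 2
add c: window [a, c] (2 distinct), len 2
add m: window [c, m] (2 distinct), len 2
Longest length with ≤2 distinct: 4.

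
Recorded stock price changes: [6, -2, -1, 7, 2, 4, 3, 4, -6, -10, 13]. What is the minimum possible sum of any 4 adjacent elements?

(6, -2, -1, 7) → sum 10
(-2, -1, 7, 2) → sum 6
(-1, 7, 2, 4) → sum 12
(7, 2, 4, 3) → sum 16
(2, 4, 3, 4) → sum 13
(4, 3, 4, -6) → sum 5
(3, 4, -6, -10) → sum -9
(4, -6, -10, 13) → sum 1
Minimum of these is -9.

-9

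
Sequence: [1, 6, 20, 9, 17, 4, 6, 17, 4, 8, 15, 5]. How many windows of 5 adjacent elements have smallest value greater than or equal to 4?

[1, 6, 20, 9, 17] → min 1
[6, 20, 9, 17, 4] → min 4  ≥ 4 ✓
[20, 9, 17, 4, 6] → min 4  ≥ 4 ✓
[9, 17, 4, 6, 17] → min 4  ≥ 4 ✓
[17, 4, 6, 17, 4] → min 4  ≥ 4 ✓
[4, 6, 17, 4, 8] → min 4  ≥ 4 ✓
[6, 17, 4, 8, 15] → min 4  ≥ 4 ✓
[17, 4, 8, 15, 5] → min 4  ≥ 4 ✓
7 windows satisfy the condition.

7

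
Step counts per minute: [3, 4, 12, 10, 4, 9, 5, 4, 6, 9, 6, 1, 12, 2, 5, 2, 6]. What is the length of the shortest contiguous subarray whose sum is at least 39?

add 3: running sum 3 < 39
add 4: running sum 7 < 39
add 12: running sum 19 < 39
add 10: running sum 29 < 39
add 4: running sum 33 < 39
add 9: shortest ending here [4, 12, 10, 4, 9] sum 39, len 5
add 5: shortest ending here [12, 10, 4, 9, 5] sum 40, len 5
add 4: shortest ending here [12, 10, 4, 9, 5, 4] sum 44, len 6
add 6: shortest ending here [12, 10, 4, 9, 5, 4, 6] sum 50, len 7
add 9: shortest ending here [10, 4, 9, 5, 4, 6, 9] sum 47, len 7
add 6: shortest ending here [9, 5, 4, 6, 9, 6] sum 39, len 6
add 1: shortest ending here [9, 5, 4, 6, 9, 6, 1] sum 40, len 7
add 12: shortest ending here [5, 4, 6, 9, 6, 1, 12] sum 43, len 7
add 2: shortest ending here [4, 6, 9, 6, 1, 12, 2] sum 40, len 7
add 5: shortest ending here [6, 9, 6, 1, 12, 2, 5] sum 41, len 7
add 2: shortest ending here [6, 9, 6, 1, 12, 2, 5, 2] sum 43, len 8
add 6: shortest ending here [9, 6, 1, 12, 2, 5, 2, 6] sum 43, len 8
Shortest qualifying length: 5.

5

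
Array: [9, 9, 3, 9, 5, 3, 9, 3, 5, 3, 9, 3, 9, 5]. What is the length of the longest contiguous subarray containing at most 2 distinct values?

add 9: window [9] (1 distinct), len 1
add 9: window [9, 9] (1 distinct), len 2
add 3: window [9, 9, 3] (2 distinct), len 3
add 9: window [9, 9, 3, 9] (2 distinct), len 4
add 5: window [9, 5] (2 distinct), len 2
add 3: window [5, 3] (2 distinct), len 2
add 9: window [3, 9] (2 distinct), len 2
add 3: window [3, 9, 3] (2 distinct), len 3
add 5: window [3, 5] (2 distinct), len 2
add 3: window [3, 5, 3] (2 distinct), len 3
add 9: window [3, 9] (2 distinct), len 2
add 3: window [3, 9, 3] (2 distinct), len 3
add 9: window [3, 9, 3, 9] (2 distinct), len 4
add 5: window [9, 5] (2 distinct), len 2
Longest length with ≤2 distinct: 4.

4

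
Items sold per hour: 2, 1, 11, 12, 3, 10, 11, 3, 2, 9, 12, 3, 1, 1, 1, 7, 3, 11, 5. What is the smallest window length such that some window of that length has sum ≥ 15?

2

add 2: running sum 2 < 15
add 1: running sum 3 < 15
add 11: running sum 14 < 15
add 12: shortest ending here [11, 12] sum 23, len 2
add 3: shortest ending here [12, 3] sum 15, len 2
add 10: shortest ending here [12, 3, 10] sum 25, len 3
add 11: shortest ending here [10, 11] sum 21, len 2
add 3: shortest ending here [10, 11, 3] sum 24, len 3
add 2: shortest ending here [11, 3, 2] sum 16, len 3
add 9: shortest ending here [11, 3, 2, 9] sum 25, len 4
add 12: shortest ending here [9, 12] sum 21, len 2
add 3: shortest ending here [12, 3] sum 15, len 2
add 1: shortest ending here [12, 3, 1] sum 16, len 3
add 1: shortest ending here [12, 3, 1, 1] sum 17, len 4
add 1: shortest ending here [12, 3, 1, 1, 1] sum 18, len 5
add 7: shortest ending here [12, 3, 1, 1, 1, 7] sum 25, len 6
add 3: shortest ending here [3, 1, 1, 1, 7, 3] sum 16, len 6
add 11: shortest ending here [7, 3, 11] sum 21, len 3
add 5: shortest ending here [11, 5] sum 16, len 2
Shortest qualifying length: 2.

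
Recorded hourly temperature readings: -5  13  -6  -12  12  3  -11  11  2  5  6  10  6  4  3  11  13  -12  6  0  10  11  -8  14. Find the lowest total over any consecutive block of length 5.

Each size-5 window and its sum:
(-5, 13, -6, -12, 12) → sum 2
(13, -6, -12, 12, 3) → sum 10
(-6, -12, 12, 3, -11) → sum -14
(-12, 12, 3, -11, 11) → sum 3
(12, 3, -11, 11, 2) → sum 17
(3, -11, 11, 2, 5) → sum 10
(-11, 11, 2, 5, 6) → sum 13
(11, 2, 5, 6, 10) → sum 34
(2, 5, 6, 10, 6) → sum 29
(5, 6, 10, 6, 4) → sum 31
(6, 10, 6, 4, 3) → sum 29
(10, 6, 4, 3, 11) → sum 34
(6, 4, 3, 11, 13) → sum 37
(4, 3, 11, 13, -12) → sum 19
(3, 11, 13, -12, 6) → sum 21
(11, 13, -12, 6, 0) → sum 18
(13, -12, 6, 0, 10) → sum 17
(-12, 6, 0, 10, 11) → sum 15
(6, 0, 10, 11, -8) → sum 19
(0, 10, 11, -8, 14) → sum 27
Lowest of these is -14.

-14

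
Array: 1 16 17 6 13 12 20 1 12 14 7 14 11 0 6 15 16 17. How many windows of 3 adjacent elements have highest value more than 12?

1 16 17 → max 17  > 12 ✓
16 17 6 → max 17  > 12 ✓
17 6 13 → max 17  > 12 ✓
6 13 12 → max 13  > 12 ✓
13 12 20 → max 20  > 12 ✓
12 20 1 → max 20  > 12 ✓
20 1 12 → max 20  > 12 ✓
1 12 14 → max 14  > 12 ✓
12 14 7 → max 14  > 12 ✓
14 7 14 → max 14  > 12 ✓
7 14 11 → max 14  > 12 ✓
14 11 0 → max 14  > 12 ✓
11 0 6 → max 11
0 6 15 → max 15  > 12 ✓
6 15 16 → max 16  > 12 ✓
15 16 17 → max 17  > 12 ✓
15 windows satisfy the condition.

15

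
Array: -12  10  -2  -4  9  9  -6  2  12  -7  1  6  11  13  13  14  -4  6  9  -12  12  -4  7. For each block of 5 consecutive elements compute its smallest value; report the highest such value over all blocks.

6

(-12, 10, -2, -4, 9) → min -12
(10, -2, -4, 9, 9) → min -4
(-2, -4, 9, 9, -6) → min -6
(-4, 9, 9, -6, 2) → min -6
(9, 9, -6, 2, 12) → min -6
(9, -6, 2, 12, -7) → min -7
(-6, 2, 12, -7, 1) → min -7
(2, 12, -7, 1, 6) → min -7
(12, -7, 1, 6, 11) → min -7
(-7, 1, 6, 11, 13) → min -7
(1, 6, 11, 13, 13) → min 1
(6, 11, 13, 13, 14) → min 6
(11, 13, 13, 14, -4) → min -4
(13, 13, 14, -4, 6) → min -4
(13, 14, -4, 6, 9) → min -4
(14, -4, 6, 9, -12) → min -12
(-4, 6, 9, -12, 12) → min -12
(6, 9, -12, 12, -4) → min -12
(9, -12, 12, -4, 7) → min -12
Highest of these is 6.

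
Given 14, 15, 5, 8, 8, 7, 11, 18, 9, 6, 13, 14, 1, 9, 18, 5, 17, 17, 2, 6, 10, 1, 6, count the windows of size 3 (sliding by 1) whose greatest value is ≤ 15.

12

14 15 5 → max 15  ≤ 15 ✓
15 5 8 → max 15  ≤ 15 ✓
5 8 8 → max 8  ≤ 15 ✓
8 8 7 → max 8  ≤ 15 ✓
8 7 11 → max 11  ≤ 15 ✓
7 11 18 → max 18
11 18 9 → max 18
18 9 6 → max 18
9 6 13 → max 13  ≤ 15 ✓
6 13 14 → max 14  ≤ 15 ✓
13 14 1 → max 14  ≤ 15 ✓
14 1 9 → max 14  ≤ 15 ✓
1 9 18 → max 18
9 18 5 → max 18
18 5 17 → max 18
5 17 17 → max 17
17 17 2 → max 17
17 2 6 → max 17
2 6 10 → max 10  ≤ 15 ✓
6 10 1 → max 10  ≤ 15 ✓
10 1 6 → max 10  ≤ 15 ✓
12 windows satisfy the condition.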